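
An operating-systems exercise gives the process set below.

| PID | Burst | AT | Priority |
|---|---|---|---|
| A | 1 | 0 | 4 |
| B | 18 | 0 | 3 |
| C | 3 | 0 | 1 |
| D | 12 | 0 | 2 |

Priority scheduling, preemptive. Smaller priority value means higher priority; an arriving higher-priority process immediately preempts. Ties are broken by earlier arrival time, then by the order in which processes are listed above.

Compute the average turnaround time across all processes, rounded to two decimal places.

21.25

Gantt: | C 0-3 | D 3-15 | B 15-33 | A 33-34 |
Completion: A=34  B=33  C=3  D=15
Turnaround (C−A): A=34  B=33  C=3  D=15
Turnaround times: A=34, B=33, C=3, D=15
Average turnaround = (34+33+3+15) / 4 = 85/4 = 21.25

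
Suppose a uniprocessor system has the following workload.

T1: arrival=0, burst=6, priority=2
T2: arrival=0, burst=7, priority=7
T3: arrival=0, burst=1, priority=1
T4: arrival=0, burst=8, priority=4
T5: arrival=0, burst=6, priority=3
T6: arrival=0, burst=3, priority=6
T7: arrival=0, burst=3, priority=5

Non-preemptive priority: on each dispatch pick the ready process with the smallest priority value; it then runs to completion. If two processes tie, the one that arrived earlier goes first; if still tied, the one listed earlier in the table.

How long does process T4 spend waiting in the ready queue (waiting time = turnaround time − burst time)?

13

Schedule: | T3 0-1 | T1 1-7 | T5 7-13 | T4 13-21 | T7 21-24 | T6 24-27 | T2 27-34 |
Completion: T1=7  T2=34  T3=1  T4=21  T5=13  T6=27  T7=24
Turnaround (C−A): T1=7  T2=34  T3=1  T4=21  T5=13  T6=27  T7=24
Waiting(T4) = turnaround − burst = 21 − 8 = 13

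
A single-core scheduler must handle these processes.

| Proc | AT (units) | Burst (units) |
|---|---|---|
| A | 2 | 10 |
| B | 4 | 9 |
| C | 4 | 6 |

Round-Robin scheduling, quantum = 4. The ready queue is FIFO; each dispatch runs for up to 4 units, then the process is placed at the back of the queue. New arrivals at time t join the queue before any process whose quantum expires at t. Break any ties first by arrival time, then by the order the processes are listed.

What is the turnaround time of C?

Timeline: | idle 0-2 | A 2-6 | B 6-10 | C 10-14 | A 14-18 | B 18-22 | C 22-24 | A 24-26 | B 26-27 |
Completion: A=26  B=27  C=24
Turnaround(C) = completion − arrival = 24 − 4 = 20

20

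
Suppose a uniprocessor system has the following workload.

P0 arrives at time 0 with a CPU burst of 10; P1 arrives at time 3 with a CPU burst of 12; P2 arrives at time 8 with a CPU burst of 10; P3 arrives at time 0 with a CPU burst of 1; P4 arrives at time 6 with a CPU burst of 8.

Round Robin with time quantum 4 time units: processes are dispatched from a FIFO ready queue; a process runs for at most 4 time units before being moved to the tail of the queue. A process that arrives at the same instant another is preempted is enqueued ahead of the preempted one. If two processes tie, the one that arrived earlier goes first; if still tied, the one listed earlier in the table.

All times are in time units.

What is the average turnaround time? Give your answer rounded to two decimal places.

25.20

Timeline: | P0 0-4 | P3 4-5 | P1 5-9 | P0 9-13 | P4 13-17 | P2 17-21 | P1 21-25 | P0 25-27 | P4 27-31 | P2 31-35 | P1 35-39 | P2 39-41 |
Completion: P0=27  P1=39  P2=41  P3=5  P4=31
Turnaround (C−A): P0=27  P1=36  P2=33  P3=5  P4=25
Turnaround times: P0=27, P1=36, P2=33, P3=5, P4=25
Average turnaround = (27+36+33+5+25) / 5 = 126/5 = 25.20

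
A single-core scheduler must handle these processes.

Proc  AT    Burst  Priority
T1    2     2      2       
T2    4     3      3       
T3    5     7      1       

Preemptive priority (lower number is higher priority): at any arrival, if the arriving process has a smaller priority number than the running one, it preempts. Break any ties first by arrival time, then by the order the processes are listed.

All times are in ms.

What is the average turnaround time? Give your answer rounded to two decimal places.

Timeline: | idle 0-2 | T1 2-4 | T2 4-5 | T3 5-12 | T2 12-14 |
Completion: T1=4  T2=14  T3=12
Turnaround (C−A): T1=2  T2=10  T3=7
Turnaround times: T1=2, T2=10, T3=7
Average turnaround = (2+10+7) / 3 = 19/3 = 6.33

6.33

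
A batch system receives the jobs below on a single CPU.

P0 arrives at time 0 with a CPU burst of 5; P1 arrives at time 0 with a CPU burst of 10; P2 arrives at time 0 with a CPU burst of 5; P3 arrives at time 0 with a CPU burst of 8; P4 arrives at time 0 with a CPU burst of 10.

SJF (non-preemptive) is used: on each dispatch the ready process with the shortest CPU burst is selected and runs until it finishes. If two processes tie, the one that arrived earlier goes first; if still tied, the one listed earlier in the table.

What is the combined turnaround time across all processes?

99

Schedule: | P0 0-5 | P2 5-10 | P3 10-18 | P1 18-28 | P4 28-38 |
Completion: P0=5  P1=28  P2=10  P3=18  P4=38
Turnaround = completion − arrival: P0=5, P1=28, P2=10, P3=18, P4=38
Total turnaround = 5 + 28 + 10 + 18 + 38 = 99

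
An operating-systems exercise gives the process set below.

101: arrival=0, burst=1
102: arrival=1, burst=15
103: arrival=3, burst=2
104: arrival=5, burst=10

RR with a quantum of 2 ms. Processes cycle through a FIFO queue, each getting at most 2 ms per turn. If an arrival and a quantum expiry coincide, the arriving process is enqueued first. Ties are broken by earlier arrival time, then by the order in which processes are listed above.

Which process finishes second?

Gantt: | 101 0-1 | 102 1-3 | 103 3-5 | 102 5-7 | 104 7-9 | 102 9-11 | 104 11-13 | 102 13-15 | 104 15-17 | 102 17-19 | 104 19-21 | 102 21-23 | 104 23-25 | 102 25-28 |
Completion: 101=1  102=28  103=5  104=25
Turnaround (C−A): 101=1  102=27  103=2  104=20
Finish order: 101 → 103 → 104 → 102

103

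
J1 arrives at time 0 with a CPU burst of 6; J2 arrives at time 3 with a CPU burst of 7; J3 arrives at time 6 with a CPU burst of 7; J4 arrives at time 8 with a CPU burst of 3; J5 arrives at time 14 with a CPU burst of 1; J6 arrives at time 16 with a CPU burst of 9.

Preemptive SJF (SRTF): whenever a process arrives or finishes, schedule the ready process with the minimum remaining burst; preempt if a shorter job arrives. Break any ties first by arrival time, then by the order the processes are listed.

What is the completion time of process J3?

Gantt: | J1 0-6 | J2 6-8 | J4 8-11 | J2 11-14 | J5 14-15 | J2 15-17 | J3 17-24 | J6 24-33 |
Completion: J1=6  J2=17  J3=24  J4=11  J5=15  J6=33
Turnaround (C−A): J1=6  J2=14  J3=18  J4=3  J5=1  J6=17

24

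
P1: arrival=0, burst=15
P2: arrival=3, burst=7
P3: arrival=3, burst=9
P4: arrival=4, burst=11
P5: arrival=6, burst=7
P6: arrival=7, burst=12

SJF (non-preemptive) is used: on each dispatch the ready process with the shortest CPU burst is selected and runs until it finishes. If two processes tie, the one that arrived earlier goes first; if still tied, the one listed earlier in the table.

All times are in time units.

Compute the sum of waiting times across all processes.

130

Gantt: | P1 0-15 | P2 15-22 | P5 22-29 | P3 29-38 | P4 38-49 | P6 49-61 |
Completion: P1=15  P2=22  P3=38  P4=49  P5=29  P6=61
Waiting = turnaround − burst: P1=0, P2=12, P3=26, P4=34, P5=16, P6=42
Total waiting = 0 + 12 + 26 + 34 + 16 + 42 = 130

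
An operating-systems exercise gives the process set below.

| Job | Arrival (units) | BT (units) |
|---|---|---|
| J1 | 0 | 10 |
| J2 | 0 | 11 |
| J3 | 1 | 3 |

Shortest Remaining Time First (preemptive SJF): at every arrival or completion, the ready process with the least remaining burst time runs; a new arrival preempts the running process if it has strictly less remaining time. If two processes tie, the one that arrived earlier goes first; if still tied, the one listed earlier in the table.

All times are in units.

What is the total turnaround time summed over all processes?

40

Timeline: | J1 0-1 | J3 1-4 | J1 4-13 | J2 13-24 |
Completion: J1=13  J2=24  J3=4
Turnaround (C−A): J1=13  J2=24  J3=3
Turnaround = completion − arrival: J1=13, J2=24, J3=3
Total turnaround = 13 + 24 + 3 = 40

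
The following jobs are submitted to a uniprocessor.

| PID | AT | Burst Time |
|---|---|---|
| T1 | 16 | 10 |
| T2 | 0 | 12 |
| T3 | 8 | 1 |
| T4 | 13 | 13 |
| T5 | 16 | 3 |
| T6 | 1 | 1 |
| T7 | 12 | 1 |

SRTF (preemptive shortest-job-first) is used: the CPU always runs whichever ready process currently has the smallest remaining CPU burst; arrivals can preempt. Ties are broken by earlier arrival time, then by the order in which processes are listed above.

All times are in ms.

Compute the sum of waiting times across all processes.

21

Schedule: | T2 0-1 | T6 1-2 | T2 2-8 | T3 8-9 | T2 9-12 | T7 12-13 | T2 13-15 | T4 15-16 | T5 16-19 | T1 19-29 | T4 29-41 |
Completion: T1=29  T2=15  T3=9  T4=41  T5=19  T6=2  T7=13
Turnaround (C−A): T1=13  T2=15  T3=1  T4=28  T5=3  T6=1  T7=1
Waiting = turnaround − burst: T1=3, T2=3, T3=0, T4=15, T5=0, T6=0, T7=0
Total waiting = 3 + 3 + 0 + 15 + 0 + 0 + 0 = 21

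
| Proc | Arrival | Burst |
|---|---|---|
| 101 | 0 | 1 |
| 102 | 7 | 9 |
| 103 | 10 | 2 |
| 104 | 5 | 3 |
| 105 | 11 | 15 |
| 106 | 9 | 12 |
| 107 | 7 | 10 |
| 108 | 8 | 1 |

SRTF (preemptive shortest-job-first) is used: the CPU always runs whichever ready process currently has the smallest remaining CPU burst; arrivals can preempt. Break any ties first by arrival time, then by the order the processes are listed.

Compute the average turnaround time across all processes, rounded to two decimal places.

15.25

Gantt: | 101 0-1 | idle 1-5 | 104 5-8 | 108 8-9 | 102 9-10 | 103 10-12 | 102 12-20 | 107 20-30 | 106 30-42 | 105 42-57 |
Completion: 101=1  102=20  103=12  104=8  105=57  106=42  107=30  108=9
Turnaround (C−A): 101=1  102=13  103=2  104=3  105=46  106=33  107=23  108=1
Turnaround times: 101=1, 102=13, 103=2, 104=3, 105=46, 106=33, 107=23, 108=1
Average turnaround = (1+13+2+3+46+33+23+1) / 8 = 122/8 = 15.25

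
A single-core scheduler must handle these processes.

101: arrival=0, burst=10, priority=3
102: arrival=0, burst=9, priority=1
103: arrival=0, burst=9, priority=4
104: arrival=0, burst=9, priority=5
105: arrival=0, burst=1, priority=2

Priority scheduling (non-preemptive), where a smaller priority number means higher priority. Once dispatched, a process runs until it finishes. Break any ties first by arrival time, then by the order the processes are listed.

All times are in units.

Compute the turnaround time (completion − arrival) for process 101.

20

Timeline: | 102 0-9 | 105 9-10 | 101 10-20 | 103 20-29 | 104 29-38 |
Completion: 101=20  102=9  103=29  104=38  105=10
Turnaround (C−A): 101=20  102=9  103=29  104=38  105=10
Turnaround(101) = completion − arrival = 20 − 0 = 20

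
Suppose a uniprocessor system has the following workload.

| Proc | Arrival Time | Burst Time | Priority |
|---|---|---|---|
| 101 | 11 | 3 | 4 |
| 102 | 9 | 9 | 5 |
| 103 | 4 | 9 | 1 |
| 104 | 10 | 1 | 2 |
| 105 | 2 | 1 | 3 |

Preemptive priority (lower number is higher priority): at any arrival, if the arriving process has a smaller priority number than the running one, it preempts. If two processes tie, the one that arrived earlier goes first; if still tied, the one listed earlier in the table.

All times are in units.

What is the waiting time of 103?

0

Schedule: | idle 0-2 | 105 2-3 | idle 3-4 | 103 4-13 | 104 13-14 | 101 14-17 | 102 17-26 |
Completion: 101=17  102=26  103=13  104=14  105=3
Waiting(103) = turnaround − burst = 9 − 9 = 0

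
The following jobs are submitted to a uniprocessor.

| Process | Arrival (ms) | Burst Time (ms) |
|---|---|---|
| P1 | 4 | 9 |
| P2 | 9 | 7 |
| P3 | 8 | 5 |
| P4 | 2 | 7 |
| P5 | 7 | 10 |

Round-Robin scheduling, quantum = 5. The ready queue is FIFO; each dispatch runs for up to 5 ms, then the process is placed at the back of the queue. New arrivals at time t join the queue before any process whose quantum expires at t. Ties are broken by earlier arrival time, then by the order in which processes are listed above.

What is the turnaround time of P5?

31

Timeline: | idle 0-2 | P4 2-7 | P1 7-12 | P5 12-17 | P4 17-19 | P3 19-24 | P2 24-29 | P1 29-33 | P5 33-38 | P2 38-40 |
Completion: P1=33  P2=40  P3=24  P4=19  P5=38
Turnaround (C−A): P1=29  P2=31  P3=16  P4=17  P5=31
Turnaround(P5) = completion − arrival = 38 − 7 = 31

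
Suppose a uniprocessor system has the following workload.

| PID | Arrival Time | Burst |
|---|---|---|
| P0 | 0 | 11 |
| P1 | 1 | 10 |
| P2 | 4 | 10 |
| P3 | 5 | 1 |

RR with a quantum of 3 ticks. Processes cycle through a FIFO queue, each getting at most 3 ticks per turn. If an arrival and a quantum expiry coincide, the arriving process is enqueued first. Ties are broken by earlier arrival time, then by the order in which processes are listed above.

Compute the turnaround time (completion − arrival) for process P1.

30

Timeline: | P0 0-3 | P1 3-6 | P0 6-9 | P2 9-12 | P3 12-13 | P1 13-16 | P0 16-19 | P2 19-22 | P1 22-25 | P0 25-27 | P2 27-30 | P1 30-31 | P2 31-32 |
Completion: P0=27  P1=31  P2=32  P3=13
Turnaround (C−A): P0=27  P1=30  P2=28  P3=8
Turnaround(P1) = completion − arrival = 31 − 1 = 30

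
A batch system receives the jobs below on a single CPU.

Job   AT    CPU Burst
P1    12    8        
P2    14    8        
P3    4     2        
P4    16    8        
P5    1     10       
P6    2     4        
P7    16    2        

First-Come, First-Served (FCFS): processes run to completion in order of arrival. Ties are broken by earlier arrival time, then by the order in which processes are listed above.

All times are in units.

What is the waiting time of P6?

Schedule: | idle 0-1 | P5 1-11 | P6 11-15 | P3 15-17 | P1 17-25 | P2 25-33 | P4 33-41 | P7 41-43 |
Completion: P1=25  P2=33  P3=17  P4=41  P5=11  P6=15  P7=43
Turnaround (C−A): P1=13  P2=19  P3=13  P4=25  P5=10  P6=13  P7=27
Waiting(P6) = turnaround − burst = 13 − 4 = 9

9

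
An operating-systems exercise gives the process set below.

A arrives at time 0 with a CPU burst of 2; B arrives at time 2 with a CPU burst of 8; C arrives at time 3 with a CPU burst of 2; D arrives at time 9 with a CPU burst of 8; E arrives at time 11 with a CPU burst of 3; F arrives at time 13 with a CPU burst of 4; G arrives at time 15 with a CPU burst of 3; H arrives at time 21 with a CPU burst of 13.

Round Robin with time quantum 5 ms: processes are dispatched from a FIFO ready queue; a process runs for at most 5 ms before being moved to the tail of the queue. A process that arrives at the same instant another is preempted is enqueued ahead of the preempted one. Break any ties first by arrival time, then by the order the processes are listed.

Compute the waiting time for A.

Timeline: | A 0-2 | B 2-7 | C 7-9 | B 9-12 | D 12-17 | E 17-20 | F 20-24 | G 24-27 | D 27-30 | H 30-43 |
Completion: A=2  B=12  C=9  D=30  E=20  F=24  G=27  H=43
Turnaround (C−A): A=2  B=10  C=6  D=21  E=9  F=11  G=12  H=22
Waiting(A) = turnaround − burst = 2 − 2 = 0

0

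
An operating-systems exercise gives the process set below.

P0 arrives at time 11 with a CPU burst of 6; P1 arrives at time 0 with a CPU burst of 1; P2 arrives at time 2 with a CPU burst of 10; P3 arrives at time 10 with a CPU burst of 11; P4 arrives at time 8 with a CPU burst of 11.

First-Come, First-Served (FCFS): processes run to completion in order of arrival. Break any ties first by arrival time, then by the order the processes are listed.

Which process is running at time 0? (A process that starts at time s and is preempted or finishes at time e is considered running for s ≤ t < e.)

P1

Timeline: | P1 0-1 | idle 1-2 | P2 2-12 | P4 12-23 | P3 23-34 | P0 34-40 |
Completion: P0=40  P1=1  P2=12  P3=34  P4=23
Turnaround (C−A): P0=29  P1=1  P2=10  P3=24  P4=15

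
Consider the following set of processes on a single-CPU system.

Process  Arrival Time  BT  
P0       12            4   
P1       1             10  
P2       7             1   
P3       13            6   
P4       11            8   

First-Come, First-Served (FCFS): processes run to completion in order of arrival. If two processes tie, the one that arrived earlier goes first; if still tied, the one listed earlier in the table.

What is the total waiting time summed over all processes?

Timeline: | idle 0-1 | P1 1-11 | P2 11-12 | P4 12-20 | P0 20-24 | P3 24-30 |
Completion: P0=24  P1=11  P2=12  P3=30  P4=20
Turnaround (C−A): P0=12  P1=10  P2=5  P3=17  P4=9
Waiting = turnaround − burst: P0=8, P1=0, P2=4, P3=11, P4=1
Total waiting = 8 + 0 + 4 + 11 + 1 = 24

24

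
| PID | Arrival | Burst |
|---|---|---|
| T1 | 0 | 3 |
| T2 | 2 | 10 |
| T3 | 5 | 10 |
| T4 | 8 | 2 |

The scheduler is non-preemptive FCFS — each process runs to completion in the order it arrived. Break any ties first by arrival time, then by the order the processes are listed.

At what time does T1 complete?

3

Timeline: | T1 0-3 | T2 3-13 | T3 13-23 | T4 23-25 |
Completion: T1=3  T2=13  T3=23  T4=25
Turnaround (C−A): T1=3  T2=11  T3=18  T4=17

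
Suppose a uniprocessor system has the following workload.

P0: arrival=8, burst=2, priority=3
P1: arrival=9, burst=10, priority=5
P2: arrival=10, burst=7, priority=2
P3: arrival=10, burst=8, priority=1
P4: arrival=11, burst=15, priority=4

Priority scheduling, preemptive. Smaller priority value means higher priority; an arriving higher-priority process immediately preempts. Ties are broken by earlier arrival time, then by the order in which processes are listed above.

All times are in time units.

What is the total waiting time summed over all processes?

Gantt: | idle 0-8 | P0 8-10 | P3 10-18 | P2 18-25 | P4 25-40 | P1 40-50 |
Completion: P0=10  P1=50  P2=25  P3=18  P4=40
Turnaround (C−A): P0=2  P1=41  P2=15  P3=8  P4=29
Waiting = turnaround − burst: P0=0, P1=31, P2=8, P3=0, P4=14
Total waiting = 0 + 31 + 8 + 0 + 14 = 53

53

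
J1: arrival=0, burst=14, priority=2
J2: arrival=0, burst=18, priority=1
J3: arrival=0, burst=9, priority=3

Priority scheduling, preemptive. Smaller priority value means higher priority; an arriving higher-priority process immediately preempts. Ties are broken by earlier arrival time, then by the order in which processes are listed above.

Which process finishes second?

J1

Gantt: | J2 0-18 | J1 18-32 | J3 32-41 |
Completion: J1=32  J2=18  J3=41
Turnaround (C−A): J1=32  J2=18  J3=41
Finish order: J2 → J1 → J3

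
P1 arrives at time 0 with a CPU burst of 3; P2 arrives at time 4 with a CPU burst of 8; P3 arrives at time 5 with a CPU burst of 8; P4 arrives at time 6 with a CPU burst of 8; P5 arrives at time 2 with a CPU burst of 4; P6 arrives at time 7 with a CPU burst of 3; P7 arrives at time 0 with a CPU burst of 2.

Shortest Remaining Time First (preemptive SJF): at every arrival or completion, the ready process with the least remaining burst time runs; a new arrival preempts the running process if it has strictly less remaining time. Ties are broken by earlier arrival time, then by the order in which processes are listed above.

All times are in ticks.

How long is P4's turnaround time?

Gantt: | P7 0-2 | P1 2-5 | P5 5-9 | P6 9-12 | P2 12-20 | P3 20-28 | P4 28-36 |
Completion: P1=5  P2=20  P3=28  P4=36  P5=9  P6=12  P7=2
Turnaround(P4) = completion − arrival = 36 − 6 = 30

30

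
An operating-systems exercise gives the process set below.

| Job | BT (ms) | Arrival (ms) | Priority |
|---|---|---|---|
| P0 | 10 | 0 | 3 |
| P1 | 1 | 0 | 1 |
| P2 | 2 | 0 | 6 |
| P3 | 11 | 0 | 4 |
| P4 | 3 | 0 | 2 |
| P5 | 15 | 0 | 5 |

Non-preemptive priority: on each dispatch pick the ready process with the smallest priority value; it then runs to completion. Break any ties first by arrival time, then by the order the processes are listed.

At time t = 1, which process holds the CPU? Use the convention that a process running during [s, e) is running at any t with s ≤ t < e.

Schedule: | P1 0-1 | P4 1-4 | P0 4-14 | P3 14-25 | P5 25-40 | P2 40-42 |
Completion: P0=14  P1=1  P2=42  P3=25  P4=4  P5=40
Turnaround (C−A): P0=14  P1=1  P2=42  P3=25  P4=4  P5=40

P4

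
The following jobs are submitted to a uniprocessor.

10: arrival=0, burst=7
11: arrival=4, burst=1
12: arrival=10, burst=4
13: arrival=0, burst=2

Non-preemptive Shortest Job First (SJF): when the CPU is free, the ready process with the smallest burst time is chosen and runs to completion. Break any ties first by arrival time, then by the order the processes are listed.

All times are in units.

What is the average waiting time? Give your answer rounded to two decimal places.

1.75

Timeline: | 13 0-2 | 10 2-9 | 11 9-10 | 12 10-14 |
Completion: 10=9  11=10  12=14  13=2
Turnaround (C−A): 10=9  11=6  12=4  13=2
Waiting times: 10=2, 11=5, 12=0, 13=0
Average waiting = (2+5+0+0) / 4 = 7/4 = 1.75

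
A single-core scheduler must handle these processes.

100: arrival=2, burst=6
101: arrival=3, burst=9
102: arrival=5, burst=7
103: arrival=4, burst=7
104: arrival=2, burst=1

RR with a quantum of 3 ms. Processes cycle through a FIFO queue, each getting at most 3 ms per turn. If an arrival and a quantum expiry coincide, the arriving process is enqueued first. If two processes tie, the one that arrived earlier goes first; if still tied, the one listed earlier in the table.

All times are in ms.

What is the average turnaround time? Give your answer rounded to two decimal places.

Schedule: | idle 0-2 | 100 2-5 | 104 5-6 | 101 6-9 | 103 9-12 | 102 12-15 | 100 15-18 | 101 18-21 | 103 21-24 | 102 24-27 | 101 27-30 | 103 30-31 | 102 31-32 |
Completion: 100=18  101=30  102=32  103=31  104=6
Turnaround (C−A): 100=16  101=27  102=27  103=27  104=4
Turnaround times: 100=16, 101=27, 102=27, 103=27, 104=4
Average turnaround = (16+27+27+27+4) / 5 = 101/5 = 20.20

20.20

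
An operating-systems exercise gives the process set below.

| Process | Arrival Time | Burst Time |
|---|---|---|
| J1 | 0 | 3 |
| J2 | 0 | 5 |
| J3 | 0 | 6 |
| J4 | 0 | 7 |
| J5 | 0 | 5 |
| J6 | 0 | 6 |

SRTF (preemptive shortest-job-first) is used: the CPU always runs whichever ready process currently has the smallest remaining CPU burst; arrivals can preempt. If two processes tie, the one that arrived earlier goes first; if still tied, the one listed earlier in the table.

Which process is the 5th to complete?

Timeline: | J1 0-3 | J2 3-8 | J5 8-13 | J3 13-19 | J6 19-25 | J4 25-32 |
Completion: J1=3  J2=8  J3=19  J4=32  J5=13  J6=25
Turnaround (C−A): J1=3  J2=8  J3=19  J4=32  J5=13  J6=25
Finish order: J1 → J2 → J5 → J3 → J6 → J4

J6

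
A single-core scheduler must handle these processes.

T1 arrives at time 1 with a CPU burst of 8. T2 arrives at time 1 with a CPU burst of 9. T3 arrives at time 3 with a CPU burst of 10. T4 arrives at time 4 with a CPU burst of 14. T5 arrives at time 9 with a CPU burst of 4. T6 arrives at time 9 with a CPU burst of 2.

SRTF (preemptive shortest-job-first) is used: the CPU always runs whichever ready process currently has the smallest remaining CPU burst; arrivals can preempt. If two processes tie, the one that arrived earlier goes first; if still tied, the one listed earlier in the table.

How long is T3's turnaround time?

Timeline: | idle 0-1 | T1 1-9 | T6 9-11 | T5 11-15 | T2 15-24 | T3 24-34 | T4 34-48 |
Completion: T1=9  T2=24  T3=34  T4=48  T5=15  T6=11
Turnaround (C−A): T1=8  T2=23  T3=31  T4=44  T5=6  T6=2
Turnaround(T3) = completion − arrival = 34 − 3 = 31

31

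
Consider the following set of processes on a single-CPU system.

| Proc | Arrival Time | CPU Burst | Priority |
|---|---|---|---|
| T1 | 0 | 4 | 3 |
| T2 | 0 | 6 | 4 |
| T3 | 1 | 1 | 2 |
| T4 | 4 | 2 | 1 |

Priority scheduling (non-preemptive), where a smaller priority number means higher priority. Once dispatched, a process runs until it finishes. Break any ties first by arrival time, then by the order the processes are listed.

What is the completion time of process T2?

Gantt: | T1 0-4 | T4 4-6 | T3 6-7 | T2 7-13 |
Completion: T1=4  T2=13  T3=7  T4=6
Turnaround (C−A): T1=4  T2=13  T3=6  T4=2

13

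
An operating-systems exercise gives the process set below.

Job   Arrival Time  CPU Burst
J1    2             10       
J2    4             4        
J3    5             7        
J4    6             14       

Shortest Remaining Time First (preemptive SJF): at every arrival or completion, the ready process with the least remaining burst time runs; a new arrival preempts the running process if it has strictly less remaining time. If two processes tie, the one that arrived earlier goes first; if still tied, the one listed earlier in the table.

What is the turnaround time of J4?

Schedule: | idle 0-2 | J1 2-4 | J2 4-8 | J3 8-15 | J1 15-23 | J4 23-37 |
Completion: J1=23  J2=8  J3=15  J4=37
Turnaround(J4) = completion − arrival = 37 − 6 = 31

31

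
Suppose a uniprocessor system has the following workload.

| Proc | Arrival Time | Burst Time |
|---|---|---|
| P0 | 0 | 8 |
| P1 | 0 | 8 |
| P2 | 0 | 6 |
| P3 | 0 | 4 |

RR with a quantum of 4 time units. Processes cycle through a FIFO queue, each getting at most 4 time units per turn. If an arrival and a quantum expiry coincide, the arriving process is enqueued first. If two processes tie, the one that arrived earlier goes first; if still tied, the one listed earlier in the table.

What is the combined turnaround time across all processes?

86

Timeline: | P0 0-4 | P1 4-8 | P2 8-12 | P3 12-16 | P0 16-20 | P1 20-24 | P2 24-26 |
Completion: P0=20  P1=24  P2=26  P3=16
Turnaround (C−A): P0=20  P1=24  P2=26  P3=16
Turnaround = completion − arrival: P0=20, P1=24, P2=26, P3=16
Total turnaround = 20 + 24 + 26 + 16 = 86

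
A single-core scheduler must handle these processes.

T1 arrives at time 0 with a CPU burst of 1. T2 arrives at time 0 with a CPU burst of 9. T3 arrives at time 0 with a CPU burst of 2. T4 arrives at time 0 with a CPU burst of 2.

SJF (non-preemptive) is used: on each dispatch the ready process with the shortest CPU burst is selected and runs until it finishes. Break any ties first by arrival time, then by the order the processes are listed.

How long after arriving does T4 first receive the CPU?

Gantt: | T1 0-1 | T3 1-3 | T4 3-5 | T2 5-14 |
Completion: T1=1  T2=14  T3=3  T4=5
Response(T4) = first start − arrival = 3 − 0 = 3

3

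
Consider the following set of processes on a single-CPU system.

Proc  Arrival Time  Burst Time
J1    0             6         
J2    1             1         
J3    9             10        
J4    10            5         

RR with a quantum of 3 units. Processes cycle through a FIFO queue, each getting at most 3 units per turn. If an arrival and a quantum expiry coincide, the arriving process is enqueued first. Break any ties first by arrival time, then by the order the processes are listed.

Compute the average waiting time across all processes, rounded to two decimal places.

Gantt: | J1 0-3 | J2 3-4 | J1 4-7 | idle 7-9 | J3 9-12 | J4 12-15 | J3 15-18 | J4 18-20 | J3 20-24 |
Completion: J1=7  J2=4  J3=24  J4=20
Turnaround (C−A): J1=7  J2=3  J3=15  J4=10
Waiting times: J1=1, J2=2, J3=5, J4=5
Average waiting = (1+2+5+5) / 4 = 13/4 = 3.25

3.25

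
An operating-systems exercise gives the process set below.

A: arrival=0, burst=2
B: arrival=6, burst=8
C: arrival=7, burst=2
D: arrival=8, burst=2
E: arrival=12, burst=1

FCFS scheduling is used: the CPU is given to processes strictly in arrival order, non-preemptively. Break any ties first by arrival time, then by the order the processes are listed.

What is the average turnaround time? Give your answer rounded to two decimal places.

Timeline: | A 0-2 | idle 2-6 | B 6-14 | C 14-16 | D 16-18 | E 18-19 |
Completion: A=2  B=14  C=16  D=18  E=19
Turnaround (C−A): A=2  B=8  C=9  D=10  E=7
Turnaround times: A=2, B=8, C=9, D=10, E=7
Average turnaround = (2+8+9+10+7) / 5 = 36/5 = 7.20

7.20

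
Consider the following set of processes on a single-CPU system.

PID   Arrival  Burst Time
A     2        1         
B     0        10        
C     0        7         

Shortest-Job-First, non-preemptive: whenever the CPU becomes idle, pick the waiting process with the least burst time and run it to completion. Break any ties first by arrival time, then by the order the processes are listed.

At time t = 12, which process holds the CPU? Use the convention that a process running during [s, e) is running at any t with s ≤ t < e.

B

Gantt: | C 0-7 | A 7-8 | B 8-18 |
Completion: A=8  B=18  C=7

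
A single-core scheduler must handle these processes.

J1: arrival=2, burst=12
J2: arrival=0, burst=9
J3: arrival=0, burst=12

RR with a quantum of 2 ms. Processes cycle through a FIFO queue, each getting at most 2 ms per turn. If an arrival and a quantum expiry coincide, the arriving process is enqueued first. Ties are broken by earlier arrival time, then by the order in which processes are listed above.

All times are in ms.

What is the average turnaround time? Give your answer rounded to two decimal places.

29.00

Timeline: | J2 0-2 | J3 2-4 | J1 4-6 | J2 6-8 | J3 8-10 | J1 10-12 | J2 12-14 | J3 14-16 | J1 16-18 | J2 18-20 | J3 20-22 | J1 22-24 | J2 24-25 | J3 25-27 | J1 27-29 | J3 29-31 | J1 31-33 |
Completion: J1=33  J2=25  J3=31
Turnaround (C−A): J1=31  J2=25  J3=31
Turnaround times: J1=31, J2=25, J3=31
Average turnaround = (31+25+31) / 3 = 87/3 = 29.00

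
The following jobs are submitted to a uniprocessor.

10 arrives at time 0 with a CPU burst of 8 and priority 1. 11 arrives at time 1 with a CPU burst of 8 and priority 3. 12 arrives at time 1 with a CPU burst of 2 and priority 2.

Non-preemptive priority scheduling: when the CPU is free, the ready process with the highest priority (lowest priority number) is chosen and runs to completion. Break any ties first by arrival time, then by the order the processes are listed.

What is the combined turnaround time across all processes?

Schedule: | 10 0-8 | 12 8-10 | 11 10-18 |
Completion: 10=8  11=18  12=10
Turnaround = completion − arrival: 10=8, 11=17, 12=9
Total turnaround = 8 + 17 + 9 = 34

34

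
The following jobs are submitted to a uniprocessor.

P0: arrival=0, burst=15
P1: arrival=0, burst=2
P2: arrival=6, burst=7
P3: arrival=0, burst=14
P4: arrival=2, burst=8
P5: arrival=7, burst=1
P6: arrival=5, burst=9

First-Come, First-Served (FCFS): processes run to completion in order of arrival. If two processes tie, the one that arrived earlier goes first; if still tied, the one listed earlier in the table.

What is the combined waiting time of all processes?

185

Schedule: | P0 0-15 | P1 15-17 | P3 17-31 | P4 31-39 | P6 39-48 | P2 48-55 | P5 55-56 |
Completion: P0=15  P1=17  P2=55  P3=31  P4=39  P5=56  P6=48
Turnaround (C−A): P0=15  P1=17  P2=49  P3=31  P4=37  P5=49  P6=43
Waiting = turnaround − burst: P0=0, P1=15, P2=42, P3=17, P4=29, P5=48, P6=34
Total waiting = 0 + 15 + 42 + 17 + 29 + 48 + 34 = 185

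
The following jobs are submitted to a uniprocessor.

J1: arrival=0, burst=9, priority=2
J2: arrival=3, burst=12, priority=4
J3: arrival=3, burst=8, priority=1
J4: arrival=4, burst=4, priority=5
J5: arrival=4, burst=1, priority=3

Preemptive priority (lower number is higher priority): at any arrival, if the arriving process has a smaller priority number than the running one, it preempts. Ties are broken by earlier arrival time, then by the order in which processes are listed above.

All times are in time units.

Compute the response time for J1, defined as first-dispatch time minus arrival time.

Timeline: | J1 0-3 | J3 3-11 | J1 11-17 | J5 17-18 | J2 18-30 | J4 30-34 |
Completion: J1=17  J2=30  J3=11  J4=34  J5=18
Turnaround (C−A): J1=17  J2=27  J3=8  J4=30  J5=14
Response(J1) = first start − arrival = 0 − 0 = 0

0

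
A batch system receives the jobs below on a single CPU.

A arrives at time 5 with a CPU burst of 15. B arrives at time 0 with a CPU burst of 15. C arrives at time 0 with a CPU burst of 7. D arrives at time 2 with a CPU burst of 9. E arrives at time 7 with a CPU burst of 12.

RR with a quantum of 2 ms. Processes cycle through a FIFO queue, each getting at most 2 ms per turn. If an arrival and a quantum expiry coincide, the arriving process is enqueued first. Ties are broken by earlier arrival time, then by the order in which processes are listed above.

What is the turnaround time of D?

38

Gantt: | B 0-2 | C 2-4 | D 4-6 | B 6-8 | C 8-10 | A 10-12 | D 12-14 | E 14-16 | B 16-18 | C 18-20 | A 20-22 | D 22-24 | E 24-26 | B 26-28 | C 28-29 | A 29-31 | D 31-33 | E 33-35 | B 35-37 | A 37-39 | D 39-40 | E 40-42 | B 42-44 | A 44-46 | E 46-48 | B 48-50 | A 50-52 | E 52-54 | B 54-55 | A 55-58 |
Completion: A=58  B=55  C=29  D=40  E=54
Turnaround (C−A): A=53  B=55  C=29  D=38  E=47
Turnaround(D) = completion − arrival = 40 − 2 = 38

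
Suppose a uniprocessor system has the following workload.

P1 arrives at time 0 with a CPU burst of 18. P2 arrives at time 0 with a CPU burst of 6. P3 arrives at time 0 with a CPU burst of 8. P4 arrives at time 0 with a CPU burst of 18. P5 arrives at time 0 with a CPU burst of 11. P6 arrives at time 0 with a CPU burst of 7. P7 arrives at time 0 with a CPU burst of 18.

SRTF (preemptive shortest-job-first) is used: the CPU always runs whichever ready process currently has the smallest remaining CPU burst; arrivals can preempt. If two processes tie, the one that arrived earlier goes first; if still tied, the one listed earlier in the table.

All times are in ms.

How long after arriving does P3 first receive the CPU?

Timeline: | P2 0-6 | P6 6-13 | P3 13-21 | P5 21-32 | P1 32-50 | P4 50-68 | P7 68-86 |
Completion: P1=50  P2=6  P3=21  P4=68  P5=32  P6=13  P7=86
Response(P3) = first start − arrival = 13 − 0 = 13

13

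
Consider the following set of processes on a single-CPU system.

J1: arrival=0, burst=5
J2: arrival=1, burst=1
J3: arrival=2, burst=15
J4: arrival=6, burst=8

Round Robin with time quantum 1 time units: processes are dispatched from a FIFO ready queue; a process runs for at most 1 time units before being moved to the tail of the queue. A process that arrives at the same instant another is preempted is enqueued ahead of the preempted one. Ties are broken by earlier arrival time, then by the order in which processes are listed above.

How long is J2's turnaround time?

Gantt: | J1 0-1 | J2 1-2 | J1 2-3 | J3 3-4 | J1 4-5 | J3 5-6 | J1 6-7 | J4 7-8 | J3 8-9 | J1 9-10 | J4 10-11 | J3 11-12 | J4 12-13 | J3 13-14 | J4 14-15 | J3 15-16 | J4 16-17 | J3 17-18 | J4 18-19 | J3 19-20 | J4 20-21 | J3 21-22 | J4 22-23 | J3 23-29 |
Completion: J1=10  J2=2  J3=29  J4=23
Turnaround(J2) = completion − arrival = 2 − 1 = 1

1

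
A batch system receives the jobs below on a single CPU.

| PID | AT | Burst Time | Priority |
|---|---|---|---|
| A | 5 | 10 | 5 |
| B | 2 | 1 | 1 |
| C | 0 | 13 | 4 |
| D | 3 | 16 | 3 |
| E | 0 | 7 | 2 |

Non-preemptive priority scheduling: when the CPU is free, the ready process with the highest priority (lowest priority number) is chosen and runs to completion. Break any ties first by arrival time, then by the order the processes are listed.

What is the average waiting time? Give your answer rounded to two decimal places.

13.20

Schedule: | E 0-7 | B 7-8 | D 8-24 | C 24-37 | A 37-47 |
Completion: A=47  B=8  C=37  D=24  E=7
Turnaround (C−A): A=42  B=6  C=37  D=21  E=7
Waiting times: A=32, B=5, C=24, D=5, E=0
Average waiting = (32+5+24+5+0) / 5 = 66/5 = 13.20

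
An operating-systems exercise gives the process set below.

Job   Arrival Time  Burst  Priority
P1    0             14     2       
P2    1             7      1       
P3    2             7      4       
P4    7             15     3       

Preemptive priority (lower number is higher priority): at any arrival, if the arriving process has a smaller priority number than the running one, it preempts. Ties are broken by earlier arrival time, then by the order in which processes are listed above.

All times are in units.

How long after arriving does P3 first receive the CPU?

34

Schedule: | P1 0-1 | P2 1-8 | P1 8-21 | P4 21-36 | P3 36-43 |
Completion: P1=21  P2=8  P3=43  P4=36
Turnaround (C−A): P1=21  P2=7  P3=41  P4=29
Response(P3) = first start − arrival = 36 − 2 = 34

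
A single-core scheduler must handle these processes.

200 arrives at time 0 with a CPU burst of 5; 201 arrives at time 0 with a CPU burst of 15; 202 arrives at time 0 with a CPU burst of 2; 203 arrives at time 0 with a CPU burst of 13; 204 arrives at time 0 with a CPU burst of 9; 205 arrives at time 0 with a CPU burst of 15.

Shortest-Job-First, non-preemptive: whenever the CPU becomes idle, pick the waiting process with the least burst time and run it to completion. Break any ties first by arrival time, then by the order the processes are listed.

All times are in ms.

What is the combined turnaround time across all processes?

157

Schedule: | 202 0-2 | 200 2-7 | 204 7-16 | 203 16-29 | 201 29-44 | 205 44-59 |
Completion: 200=7  201=44  202=2  203=29  204=16  205=59
Turnaround = completion − arrival: 200=7, 201=44, 202=2, 203=29, 204=16, 205=59
Total turnaround = 7 + 44 + 2 + 29 + 16 + 59 = 157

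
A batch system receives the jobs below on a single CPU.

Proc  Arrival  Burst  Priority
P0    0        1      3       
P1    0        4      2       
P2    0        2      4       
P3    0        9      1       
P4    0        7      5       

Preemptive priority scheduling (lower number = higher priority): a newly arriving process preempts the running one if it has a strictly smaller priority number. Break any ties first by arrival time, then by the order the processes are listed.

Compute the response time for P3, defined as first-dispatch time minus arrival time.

0

Schedule: | P3 0-9 | P1 9-13 | P0 13-14 | P2 14-16 | P4 16-23 |
Completion: P0=14  P1=13  P2=16  P3=9  P4=23
Turnaround (C−A): P0=14  P1=13  P2=16  P3=9  P4=23
Response(P3) = first start − arrival = 0 − 0 = 0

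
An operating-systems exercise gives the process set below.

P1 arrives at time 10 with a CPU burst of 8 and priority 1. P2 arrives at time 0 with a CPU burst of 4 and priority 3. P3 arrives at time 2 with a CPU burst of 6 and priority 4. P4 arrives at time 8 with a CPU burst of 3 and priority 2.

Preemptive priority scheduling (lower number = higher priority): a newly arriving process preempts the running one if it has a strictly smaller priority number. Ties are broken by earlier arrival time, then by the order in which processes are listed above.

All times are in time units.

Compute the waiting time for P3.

13

Schedule: | P2 0-4 | P3 4-8 | P4 8-10 | P1 10-18 | P4 18-19 | P3 19-21 |
Completion: P1=18  P2=4  P3=21  P4=19
Turnaround (C−A): P1=8  P2=4  P3=19  P4=11
Waiting(P3) = turnaround − burst = 19 − 6 = 13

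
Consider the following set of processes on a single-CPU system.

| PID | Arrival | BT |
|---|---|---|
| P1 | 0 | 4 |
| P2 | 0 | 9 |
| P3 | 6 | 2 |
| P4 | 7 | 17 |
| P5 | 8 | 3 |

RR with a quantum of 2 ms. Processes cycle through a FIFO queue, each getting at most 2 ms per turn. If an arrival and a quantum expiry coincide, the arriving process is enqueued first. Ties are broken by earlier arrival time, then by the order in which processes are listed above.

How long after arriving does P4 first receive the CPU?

Timeline: | P1 0-2 | P2 2-4 | P1 4-6 | P2 6-8 | P3 8-10 | P4 10-12 | P5 12-14 | P2 14-16 | P4 16-18 | P5 18-19 | P2 19-21 | P4 21-23 | P2 23-24 | P4 24-35 |
Completion: P1=6  P2=24  P3=10  P4=35  P5=19
Turnaround (C−A): P1=6  P2=24  P3=4  P4=28  P5=11
Response(P4) = first start − arrival = 10 − 7 = 3

3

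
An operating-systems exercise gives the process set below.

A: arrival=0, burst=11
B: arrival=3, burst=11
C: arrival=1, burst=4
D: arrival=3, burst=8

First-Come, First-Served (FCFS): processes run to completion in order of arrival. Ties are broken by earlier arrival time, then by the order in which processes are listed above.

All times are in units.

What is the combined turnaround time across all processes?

79

Gantt: | A 0-11 | C 11-15 | B 15-26 | D 26-34 |
Completion: A=11  B=26  C=15  D=34
Turnaround = completion − arrival: A=11, B=23, C=14, D=31
Total turnaround = 11 + 23 + 14 + 31 = 79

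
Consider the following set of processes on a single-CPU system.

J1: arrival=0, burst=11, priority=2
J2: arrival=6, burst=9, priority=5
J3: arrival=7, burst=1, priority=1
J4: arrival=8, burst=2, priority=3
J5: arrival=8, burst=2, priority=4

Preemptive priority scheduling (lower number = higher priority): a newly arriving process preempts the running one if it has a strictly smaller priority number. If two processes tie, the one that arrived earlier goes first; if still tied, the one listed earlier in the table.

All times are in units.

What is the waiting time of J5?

Gantt: | J1 0-7 | J3 7-8 | J1 8-12 | J4 12-14 | J5 14-16 | J2 16-25 |
Completion: J1=12  J2=25  J3=8  J4=14  J5=16
Waiting(J5) = turnaround − burst = 8 − 2 = 6

6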